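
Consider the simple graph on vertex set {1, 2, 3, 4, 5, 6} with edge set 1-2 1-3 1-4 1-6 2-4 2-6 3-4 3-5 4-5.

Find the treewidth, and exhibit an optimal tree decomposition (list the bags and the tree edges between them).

The largest bag has 3 vertices, giving width 2; this decomposition certifies tw(G) ≤ 2. Conversely, {1, 2, 4} is a clique of size 3, and the vertices of any clique must share a bag in every tree decomposition; so some bag has ≥ 3 vertices and tw(G) ≥ 2. Combining the bounds, tw(G) = 2.

Treewidth 2.
One such decomposition:
Bags: B1 = {1, 3, 4}  B2 = {3, 4, 5}  B3 = {1, 2, 4}  B4 = {1, 2, 6}
Tree: B1–B2, B1–B3, B3–B4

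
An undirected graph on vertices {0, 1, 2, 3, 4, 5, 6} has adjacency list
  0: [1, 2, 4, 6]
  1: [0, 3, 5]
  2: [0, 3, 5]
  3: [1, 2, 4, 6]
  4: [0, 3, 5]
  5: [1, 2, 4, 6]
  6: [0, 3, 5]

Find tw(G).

A width-3 tree decomposition is:
Bags: B1 = {0, 1, 3, 5}  B2 = {0, 3, 5, 6}  B3 = {0, 3, 4, 5}  B4 = {0, 2, 3, 5}
Tree: B1–B2, B2–B3, B3–B4
Every bag has size at most 4, so the width is 4 − 1 = 3 and tw(G) ≤ 3. For the lower bound: the 4 vertex sets {1,5}, {3,6}, {0}, {4} are disjoint, each induces a connected subgraph, and every pair is joined by at least one edge of G. Contracting each set to a single vertex therefore yields K_{4} as a minor, and since treewidth is minor-monotone, tw(G) ≥ tw(K_{4}) = 3. Combining the bounds, tw(G) = 3.

3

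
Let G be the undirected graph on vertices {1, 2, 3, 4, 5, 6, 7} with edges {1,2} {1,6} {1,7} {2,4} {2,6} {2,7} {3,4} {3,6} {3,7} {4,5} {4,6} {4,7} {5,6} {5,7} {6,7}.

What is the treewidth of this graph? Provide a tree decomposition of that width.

The largest bag has 4 vertices, giving width 3; this decomposition certifies tw(G) ≤ 3. On the other hand G contains the 4-clique {1, 2, 6, 7}. A clique must lie in a single bag of any decomposition, so no decomposition can have width below 3. Hence tw(G) = 3 exactly.

Treewidth 3.
Bags: B1 = {4, 5, 6, 7}  B2 = {3, 4, 6, 7}  B3 = {2, 4, 6, 7}  B4 = {1, 2, 6, 7}
Tree: B1–B2, B1–B3, B3–B4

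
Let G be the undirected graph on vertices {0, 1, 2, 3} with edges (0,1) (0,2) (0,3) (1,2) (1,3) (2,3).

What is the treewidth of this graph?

A width-3 tree decomposition is:
Bags: B1 = {0, 1, 2, 3}
Tree: (single bag)
A single bag containing all 4 vertices is trivially a valid decomposition of width 3. Conversely, {0, 1, 2, 3} is a clique of size 4, and the vertices of any clique must share a bag in every tree decomposition; so some bag has ≥ 4 vertices and tw(G) ≥ 3. The upper and lower bounds meet at 3, so that is the treewidth.

3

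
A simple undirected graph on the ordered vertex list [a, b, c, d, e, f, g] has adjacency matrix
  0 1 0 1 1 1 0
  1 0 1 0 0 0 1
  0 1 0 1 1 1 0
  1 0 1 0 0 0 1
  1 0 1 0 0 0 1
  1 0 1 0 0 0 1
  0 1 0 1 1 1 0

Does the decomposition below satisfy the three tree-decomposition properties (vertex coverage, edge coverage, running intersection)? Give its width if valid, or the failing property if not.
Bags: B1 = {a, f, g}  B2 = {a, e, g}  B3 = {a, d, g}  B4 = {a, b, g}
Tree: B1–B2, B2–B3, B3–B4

A tree decomposition must satisfy three properties: every vertex lies in some bag; for every edge, both endpoints lie together in some bag; and for every vertex, the bags containing it form a connected subtree. Here vertex c appears in no bag, so the decomposition is invalid.

No — vertex c appears in no bag.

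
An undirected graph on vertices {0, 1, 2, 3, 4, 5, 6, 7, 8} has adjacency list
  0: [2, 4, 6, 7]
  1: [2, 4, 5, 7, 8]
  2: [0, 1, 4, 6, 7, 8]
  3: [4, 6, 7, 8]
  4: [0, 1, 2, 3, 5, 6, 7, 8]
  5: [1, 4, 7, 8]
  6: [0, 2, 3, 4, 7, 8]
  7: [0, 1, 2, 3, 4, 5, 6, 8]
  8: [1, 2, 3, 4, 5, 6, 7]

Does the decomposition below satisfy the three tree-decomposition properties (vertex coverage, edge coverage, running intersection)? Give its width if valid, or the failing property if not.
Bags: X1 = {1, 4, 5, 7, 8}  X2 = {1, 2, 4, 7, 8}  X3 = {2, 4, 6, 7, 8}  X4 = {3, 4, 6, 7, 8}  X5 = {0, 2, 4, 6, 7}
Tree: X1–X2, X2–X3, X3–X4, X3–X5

Yes; width 4.

Vertex coverage: the bags together contain {0, 1, 2, 3, 4, 5, 6, 7, 8}, the full vertex set. Edge coverage: each edge of G has both endpoints in at least one bag. Running intersection: for every vertex, the bags containing it form a connected subtree. All three properties hold, so this is a valid tree decomposition of width max|bag| − 1 = 4, and hence tw(G) ≤ 4.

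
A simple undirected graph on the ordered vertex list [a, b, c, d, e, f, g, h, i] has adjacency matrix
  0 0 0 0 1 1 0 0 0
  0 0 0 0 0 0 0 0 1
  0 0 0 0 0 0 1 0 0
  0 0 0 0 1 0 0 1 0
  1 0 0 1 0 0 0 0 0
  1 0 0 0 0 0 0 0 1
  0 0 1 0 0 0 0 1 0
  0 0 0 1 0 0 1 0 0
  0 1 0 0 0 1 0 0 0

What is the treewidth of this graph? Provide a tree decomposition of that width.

The largest bag has 2 vertices, giving width 1; this decomposition certifies tw(G) ≤ 1. Any graph with an edge has treewidth ≥ 1, and G has the edge c–g. Hence tw(G) = 1 exactly.

Treewidth 1.
One optimal decomposition is:
Bags: B1 = {c, g}  B2 = {g, h}  B3 = {d, h}  B4 = {d, e}  B5 = {a, e}  B6 = {a, f}  B7 = {f, i}  B8 = {b, i}
Tree: B1–B2, B2–B3, B3–B4, B4–B5, B5–B6, B6–B7, B7–B8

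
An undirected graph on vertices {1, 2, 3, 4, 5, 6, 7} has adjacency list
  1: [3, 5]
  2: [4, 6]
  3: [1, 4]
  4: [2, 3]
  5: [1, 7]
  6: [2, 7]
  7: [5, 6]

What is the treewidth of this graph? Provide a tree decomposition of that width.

Every bag has size at most 3, so the width is 3 − 1 = 2 and tw(G) ≤ 2. The edges 1–3–4–2–6–7–5–1 form a cycle, so G is not a tree and its treewidth is at least 2. Combining the bounds, tw(G) = 2.

Treewidth 2.
Bags: B1 = {1, 3, 4}  B2 = {1, 2, 4}  B3 = {1, 2, 6}  B4 = {1, 6, 7}  B5 = {1, 5, 7}
Tree: B1–B2, B2–B3, B3–B4, B4–B5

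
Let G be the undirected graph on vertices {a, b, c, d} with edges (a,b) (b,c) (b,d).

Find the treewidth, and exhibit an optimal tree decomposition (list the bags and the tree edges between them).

The largest bag has 2 vertices, giving width 1; this decomposition certifies tw(G) ≤ 1. Since G has at least one edge (e.g. d–b), it is not an edgeless graph, so tw(G) ≥ 1. Therefore the treewidth is 1.

Treewidth 1.
One such decomposition:
Bags: B1 = {b, d}  B2 = {b, c}  B3 = {a, b}
Tree: B1–B2, B1–B3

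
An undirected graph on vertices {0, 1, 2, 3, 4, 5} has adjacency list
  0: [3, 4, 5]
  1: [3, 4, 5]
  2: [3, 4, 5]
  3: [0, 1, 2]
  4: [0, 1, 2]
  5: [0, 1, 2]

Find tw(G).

3

A width-3 tree decomposition is:
Bags: B1 = {1, 3, 4, 5}  B2 = {2, 3, 4, 5}  B3 = {0, 3, 4, 5}
Tree: B1–B2, B2–B3
The largest bag has 4 vertices, giving width 3; this decomposition certifies tw(G) ≤ 3. For the lower bound: the 4 vertex sets {1,4}, {2,5}, {3}, {0} are disjoint, each induces a connected subgraph, and every pair is joined by at least one edge of G. Contracting each set to a single vertex therefore yields K_{4} as a minor, and since treewidth is minor-monotone, tw(G) ≥ tw(K_{4}) = 3. The upper and lower bounds meet at 3, so that is the treewidth.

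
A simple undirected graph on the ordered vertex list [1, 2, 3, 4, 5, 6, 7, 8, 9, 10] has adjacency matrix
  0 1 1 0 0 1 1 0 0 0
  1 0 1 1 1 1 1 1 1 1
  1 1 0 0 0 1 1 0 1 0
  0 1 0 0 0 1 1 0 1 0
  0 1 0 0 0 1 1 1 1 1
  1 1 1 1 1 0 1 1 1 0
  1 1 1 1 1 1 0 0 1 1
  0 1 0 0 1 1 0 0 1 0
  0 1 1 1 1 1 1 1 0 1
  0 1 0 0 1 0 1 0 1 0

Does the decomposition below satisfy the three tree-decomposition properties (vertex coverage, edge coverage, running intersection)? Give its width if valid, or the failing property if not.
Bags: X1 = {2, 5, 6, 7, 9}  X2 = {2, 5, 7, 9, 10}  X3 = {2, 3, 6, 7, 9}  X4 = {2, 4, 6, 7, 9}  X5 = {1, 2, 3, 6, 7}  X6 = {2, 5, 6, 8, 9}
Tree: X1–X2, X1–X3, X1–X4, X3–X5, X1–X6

Vertex coverage: the bags together contain {1, 2, 3, 4, 5, 6, 7, 8, 9, 10}, the full vertex set. Edge coverage: each edge of G has both endpoints in at least one bag. Running intersection: for every vertex, the bags containing it form a connected subtree. All three properties hold, so this is a valid tree decomposition of width max|bag| − 1 = 4, and hence tw(G) ≤ 4.

Yes; width 4.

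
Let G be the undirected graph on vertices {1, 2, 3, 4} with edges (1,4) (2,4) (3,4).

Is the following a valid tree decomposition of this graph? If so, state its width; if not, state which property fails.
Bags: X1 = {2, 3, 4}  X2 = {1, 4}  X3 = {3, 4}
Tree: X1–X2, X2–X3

A tree decomposition must satisfy three properties: every vertex lies in some bag; for every edge, both endpoints lie together in some bag; and for every vertex, the bags containing it form a connected subtree. Here bags containing vertex 3 are not connected in the tree, so the decomposition is invalid.

No — bags containing vertex 3 are not connected in the tree.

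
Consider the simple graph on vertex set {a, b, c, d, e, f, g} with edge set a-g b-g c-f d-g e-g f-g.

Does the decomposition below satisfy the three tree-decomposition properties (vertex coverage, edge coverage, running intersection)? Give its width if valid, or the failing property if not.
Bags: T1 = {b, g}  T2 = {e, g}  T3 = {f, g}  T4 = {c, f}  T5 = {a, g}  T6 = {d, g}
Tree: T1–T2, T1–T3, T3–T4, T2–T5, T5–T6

Checking the three conditions: (i) the bags cover all of {a, b, c, d, e, f, g}; (ii) for each edge, some bag contains both endpoints; (iii) the bags containing any fixed vertex form a subtree. All hold, so the decomposition is valid with width 2 − 1 = 1.

Yes; width 1.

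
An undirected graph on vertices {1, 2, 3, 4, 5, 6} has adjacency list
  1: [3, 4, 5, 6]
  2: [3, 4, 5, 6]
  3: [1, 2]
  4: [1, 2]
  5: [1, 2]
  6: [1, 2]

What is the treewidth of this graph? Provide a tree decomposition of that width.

The largest bag has 3 vertices, giving width 2; this decomposition certifies tw(G) ≤ 2. Since 2–6–1–4–2 is a cycle in G, G is not acyclic. Forests are exactly the graphs of treewidth ≤ 1, so tw(G) ≥ 2. Combining the bounds, tw(G) = 2.

Treewidth 2.
One such decomposition:
Bags: B1 = {1, 2, 6}  B2 = {1, 2, 4}  B3 = {1, 2, 3}  B4 = {1, 2, 5}
Tree: B1–B2, B2–B3, B3–B4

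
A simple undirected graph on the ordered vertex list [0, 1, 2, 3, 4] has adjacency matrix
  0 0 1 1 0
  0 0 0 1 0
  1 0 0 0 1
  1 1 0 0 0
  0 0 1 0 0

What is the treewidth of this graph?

A width-1 tree decomposition is:
Bags: B1 = {0, 3}  B2 = {0, 2}  B3 = {1, 3}  B4 = {2, 4}
Tree: B1–B2, B1–B3, B2–B4
Each bag holds 2 vertices, so the decomposition has width 1, which upper-bounds the treewidth. G has an edge, so its treewidth is at least 1. Therefore the treewidth is 1.

1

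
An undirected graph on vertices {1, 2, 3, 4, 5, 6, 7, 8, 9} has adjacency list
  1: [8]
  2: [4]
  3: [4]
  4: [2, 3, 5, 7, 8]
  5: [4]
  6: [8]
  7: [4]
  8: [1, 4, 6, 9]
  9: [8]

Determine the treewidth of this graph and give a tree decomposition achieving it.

Treewidth 1.
One such decomposition:
Bags: B1 = {8, 9}  B2 = {4, 8}  B3 = {4, 5}  B4 = {1, 8}  B5 = {4, 7}  B6 = {6, 8}  B7 = {2, 4}  B8 = {3, 4}
Tree: B1–B2, B2–B3, B1–B4, B2–B5, B2–B6, B2–B7, B3–B8

Every bag has size at most 2, so the width is 2 − 1 = 1 and tw(G) ≤ 1. Since G has at least one edge (e.g. 9–8), it is not an edgeless graph, so tw(G) ≥ 1. Combining the bounds, tw(G) = 1.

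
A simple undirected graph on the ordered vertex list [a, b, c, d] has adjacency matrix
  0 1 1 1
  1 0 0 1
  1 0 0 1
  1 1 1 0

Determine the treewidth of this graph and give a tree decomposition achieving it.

The largest bag has 3 vertices, giving width 2; this decomposition certifies tw(G) ≤ 2. Conversely, {a, c, d} is a clique of size 3, and the vertices of any clique must share a bag in every tree decomposition; so some bag has ≥ 3 vertices and tw(G) ≥ 2. Therefore the treewidth is 2.

Treewidth 2.
One such decomposition:
Bags: B1 = {a, b, d}  B2 = {a, c, d}
Tree: B1–B2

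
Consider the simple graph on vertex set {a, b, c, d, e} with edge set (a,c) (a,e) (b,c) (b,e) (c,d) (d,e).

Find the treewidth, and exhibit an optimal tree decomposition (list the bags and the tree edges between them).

Treewidth 2.
One such decomposition:
Bags: B1 = {b, c, e}  B2 = {a, c, e}  B3 = {c, d, e}
Tree: B1–B2, B2–B3

Each bag holds 3 vertices, so the decomposition has width 2, which upper-bounds the treewidth. For the lower bound, G contains the cycle c–b–e–a–c, so G is not a forest; only forests have treewidth ≤ 1, hence tw(G) ≥ 2. Hence tw(G) = 2 exactly.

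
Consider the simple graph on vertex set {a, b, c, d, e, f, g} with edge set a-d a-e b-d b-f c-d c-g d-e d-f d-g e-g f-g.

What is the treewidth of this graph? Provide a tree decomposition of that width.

Treewidth 2.
Bags: B1 = {d, e, g}  B2 = {a, d, e}  B3 = {d, f, g}  B4 = {c, d, g}  B5 = {b, d, f}
Tree: B1–B2, B1–B3, B1–B4, B3–B5

Each bag holds 3 vertices, so the decomposition has width 2, which upper-bounds the treewidth. On the other hand G contains the 3-clique {d, e, g}. A clique must lie in a single bag of any decomposition, so no decomposition can have width below 2. The upper and lower bounds meet at 2, so that is the treewidth.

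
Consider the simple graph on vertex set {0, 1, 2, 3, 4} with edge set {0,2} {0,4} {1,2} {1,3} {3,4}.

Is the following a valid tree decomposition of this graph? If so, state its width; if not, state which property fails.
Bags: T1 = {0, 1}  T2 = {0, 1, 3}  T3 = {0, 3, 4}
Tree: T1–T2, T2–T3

No — vertex 2 appears in no bag.

A tree decomposition must satisfy three properties: every vertex lies in some bag; for every edge, both endpoints lie together in some bag; and for every vertex, the bags containing it form a connected subtree. Here vertex 2 appears in no bag, so the decomposition is invalid.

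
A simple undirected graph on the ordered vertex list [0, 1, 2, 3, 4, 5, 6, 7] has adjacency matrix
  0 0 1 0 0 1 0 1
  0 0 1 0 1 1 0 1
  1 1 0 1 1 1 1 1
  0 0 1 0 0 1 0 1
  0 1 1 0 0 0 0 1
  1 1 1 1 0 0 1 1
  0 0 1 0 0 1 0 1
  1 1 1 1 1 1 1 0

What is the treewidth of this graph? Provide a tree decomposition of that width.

Every bag has size at most 4, so the width is 4 − 1 = 3 and tw(G) ≤ 3. For the lower bound, the 4 vertices {1, 2, 4, 7} are pairwise adjacent, and any tree decomposition puts a clique entirely inside one bag — forcing width ≥ 3. Hence tw(G) = 3 exactly.

Treewidth 3.
One optimal decomposition is:
Bags: B1 = {2, 5, 6, 7}  B2 = {2, 3, 5, 7}  B3 = {1, 2, 5, 7}  B4 = {0, 2, 5, 7}  B5 = {1, 2, 4, 7}
Tree: B1–B2, B2–B3, B1–B4, B3–B5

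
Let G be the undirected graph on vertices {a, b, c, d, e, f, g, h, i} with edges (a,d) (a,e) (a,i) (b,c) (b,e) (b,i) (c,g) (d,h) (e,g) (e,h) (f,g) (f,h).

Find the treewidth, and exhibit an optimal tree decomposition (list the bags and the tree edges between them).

The largest bag has 4 vertices, giving width 3; this decomposition certifies tw(G) ≤ 3. For the lower bound: the 4 vertex sets {b,c,i}, {a}, {e}, {d,f,g,h} are disjoint, each induces a connected subgraph, and every pair is joined by at least one edge of G. Contracting each set to a single vertex therefore yields K_{4} as a minor, and since treewidth is minor-monotone, tw(G) ≥ tw(K_{4}) = 3. Hence tw(G) = 3 exactly.

Treewidth 3.
One such decomposition:
Bags: B1 = {a, b, c, i}  B2 = {a, b, c, e}  B3 = {a, c, e, g}  B4 = {a, d, e, g}  B5 = {d, e, g, h}  B6 = {d, f, g, h}
Tree: B1–B2, B2–B3, B3–B4, B4–B5, B5–B6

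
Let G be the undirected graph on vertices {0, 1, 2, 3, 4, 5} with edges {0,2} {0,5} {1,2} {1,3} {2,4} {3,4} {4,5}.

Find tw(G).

A width-2 tree decomposition is:
Bags: B1 = {1, 3, 4}  B2 = {1, 2, 4}  B3 = {2, 4, 5}  B4 = {0, 2, 5}
Tree: B1–B2, B2–B3, B3–B4
Every bag has size at most 3, so the width is 3 − 1 = 2 and tw(G) ≤ 2. For the lower bound, G contains the cycle 3–1–2–4–3, so G is not a forest; only forests have treewidth ≤ 1, hence tw(G) ≥ 2. Hence tw(G) = 2 exactly.

2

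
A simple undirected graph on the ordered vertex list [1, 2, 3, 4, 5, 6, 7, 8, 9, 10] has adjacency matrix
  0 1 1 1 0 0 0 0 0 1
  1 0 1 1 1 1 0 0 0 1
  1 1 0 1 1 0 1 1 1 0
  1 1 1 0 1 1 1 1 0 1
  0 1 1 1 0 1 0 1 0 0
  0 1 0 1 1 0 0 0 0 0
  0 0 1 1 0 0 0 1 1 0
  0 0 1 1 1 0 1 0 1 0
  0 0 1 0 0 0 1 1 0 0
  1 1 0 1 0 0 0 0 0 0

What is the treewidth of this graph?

3

A width-3 tree decomposition is:
Bags: B1 = {3, 4, 5, 8}  B2 = {2, 3, 4, 5}  B3 = {1, 2, 3, 4}  B4 = {3, 4, 7, 8}  B5 = {3, 7, 8, 9}  B6 = {1, 2, 4, 10}  B7 = {2, 4, 5, 6}
Tree: B1–B2, B2–B3, B1–B4, B4–B5, B3–B6, B2–B7
The largest bag has 4 vertices, giving width 3; this decomposition certifies tw(G) ≤ 3. Conversely, {3, 7, 8, 9} is a clique of size 4, and the vertices of any clique must share a bag in every tree decomposition; so some bag has ≥ 4 vertices and tw(G) ≥ 3. Therefore the treewidth is 3.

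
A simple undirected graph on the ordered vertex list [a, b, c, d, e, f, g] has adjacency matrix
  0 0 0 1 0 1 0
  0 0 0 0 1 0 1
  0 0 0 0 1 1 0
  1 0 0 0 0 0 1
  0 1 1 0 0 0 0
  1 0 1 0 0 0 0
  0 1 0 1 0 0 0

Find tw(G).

2

A width-2 tree decomposition is:
Bags: B1 = {b, c, e}  B2 = {b, c, g}  B3 = {c, d, g}  B4 = {a, c, d}  B5 = {a, c, f}
Tree: B1–B2, B2–B3, B3–B4, B4–B5
Every bag has size at most 3, so the width is 3 − 1 = 2 and tw(G) ≤ 2. Since c–e–b–g–d–a–f–c is a cycle in G, G is not acyclic. Forests are exactly the graphs of treewidth ≤ 1, so tw(G) ≥ 2. The upper and lower bounds meet at 2, so that is the treewidth.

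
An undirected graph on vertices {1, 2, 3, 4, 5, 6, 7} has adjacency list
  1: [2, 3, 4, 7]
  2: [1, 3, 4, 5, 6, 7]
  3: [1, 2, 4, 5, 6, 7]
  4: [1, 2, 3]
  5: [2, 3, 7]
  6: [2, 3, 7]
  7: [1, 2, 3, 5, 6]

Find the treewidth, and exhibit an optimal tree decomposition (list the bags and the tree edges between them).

Treewidth 3.
One such decomposition:
Bags: B1 = {1, 2, 3, 7}  B2 = {2, 3, 6, 7}  B3 = {1, 2, 3, 4}  B4 = {2, 3, 5, 7}
Tree: B1–B2, B1–B3, B1–B4

Every bag has size at most 4, so the width is 4 − 1 = 3 and tw(G) ≤ 3. On the other hand G contains the 4-clique {1, 2, 3, 4}. A clique must lie in a single bag of any decomposition, so no decomposition can have width below 3. Combining the bounds, tw(G) = 3.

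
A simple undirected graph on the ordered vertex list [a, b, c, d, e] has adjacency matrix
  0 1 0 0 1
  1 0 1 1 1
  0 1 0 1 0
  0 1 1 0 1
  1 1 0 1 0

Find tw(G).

2

A width-2 tree decomposition is:
Bags: B1 = {b, d, e}  B2 = {a, b, e}  B3 = {b, c, d}
Tree: B1–B2, B1–B3
The largest bag has 3 vertices, giving width 2; this decomposition certifies tw(G) ≤ 2. On the other hand G contains the 3-clique {b, d, e}. A clique must lie in a single bag of any decomposition, so no decomposition can have width below 2. Hence tw(G) = 2 exactly.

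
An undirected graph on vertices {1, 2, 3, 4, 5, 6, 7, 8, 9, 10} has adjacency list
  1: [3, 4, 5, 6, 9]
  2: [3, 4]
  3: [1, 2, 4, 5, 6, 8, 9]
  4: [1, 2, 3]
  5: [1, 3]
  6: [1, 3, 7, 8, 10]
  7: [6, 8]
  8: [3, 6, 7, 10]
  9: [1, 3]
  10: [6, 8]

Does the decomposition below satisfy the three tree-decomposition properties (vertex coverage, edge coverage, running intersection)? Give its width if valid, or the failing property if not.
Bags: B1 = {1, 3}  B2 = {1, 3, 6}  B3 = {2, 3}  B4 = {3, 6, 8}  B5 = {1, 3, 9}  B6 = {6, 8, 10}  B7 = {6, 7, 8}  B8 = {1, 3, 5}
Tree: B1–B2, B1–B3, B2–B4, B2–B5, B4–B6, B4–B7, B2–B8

A tree decomposition must satisfy three properties: every vertex lies in some bag; for every edge, both endpoints lie together in some bag; and for every vertex, the bags containing it form a connected subtree. Here vertex 4 appears in no bag, so the decomposition is invalid.

No — vertex 4 appears in no bag.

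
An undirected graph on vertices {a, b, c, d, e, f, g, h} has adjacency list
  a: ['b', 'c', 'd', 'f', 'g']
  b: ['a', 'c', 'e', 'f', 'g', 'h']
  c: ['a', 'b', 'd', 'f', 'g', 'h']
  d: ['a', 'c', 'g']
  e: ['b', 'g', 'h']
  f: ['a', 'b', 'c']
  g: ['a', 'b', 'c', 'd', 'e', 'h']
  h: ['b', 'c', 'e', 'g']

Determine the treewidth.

A width-3 tree decomposition is:
Bags: B1 = {a, b, c, g}  B2 = {a, c, d, g}  B3 = {b, c, g, h}  B4 = {b, e, g, h}  B5 = {a, b, c, f}
Tree: B1–B2, B1–B3, B3–B4, B1–B5
Each bag holds 4 vertices, so the decomposition has width 3, which upper-bounds the treewidth. On the other hand G contains the 4-clique {a, c, d, g}. A clique must lie in a single bag of any decomposition, so no decomposition can have width below 3. Hence tw(G) = 3 exactly.

3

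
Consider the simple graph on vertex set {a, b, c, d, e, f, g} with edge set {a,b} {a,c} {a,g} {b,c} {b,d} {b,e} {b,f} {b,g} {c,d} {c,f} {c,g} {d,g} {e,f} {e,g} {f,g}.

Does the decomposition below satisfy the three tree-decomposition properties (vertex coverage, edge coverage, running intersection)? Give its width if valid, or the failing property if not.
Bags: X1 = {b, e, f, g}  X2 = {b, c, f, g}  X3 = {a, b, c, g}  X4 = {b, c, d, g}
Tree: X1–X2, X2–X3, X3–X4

Vertex coverage: the bags together contain {a, b, c, d, e, f, g}, the full vertex set. Edge coverage: each edge of G has both endpoints in at least one bag. Running intersection: for every vertex, the bags containing it form a connected subtree. All three properties hold, so this is a valid tree decomposition of width max|bag| − 1 = 3, and hence tw(G) ≤ 3.

Yes; width 3.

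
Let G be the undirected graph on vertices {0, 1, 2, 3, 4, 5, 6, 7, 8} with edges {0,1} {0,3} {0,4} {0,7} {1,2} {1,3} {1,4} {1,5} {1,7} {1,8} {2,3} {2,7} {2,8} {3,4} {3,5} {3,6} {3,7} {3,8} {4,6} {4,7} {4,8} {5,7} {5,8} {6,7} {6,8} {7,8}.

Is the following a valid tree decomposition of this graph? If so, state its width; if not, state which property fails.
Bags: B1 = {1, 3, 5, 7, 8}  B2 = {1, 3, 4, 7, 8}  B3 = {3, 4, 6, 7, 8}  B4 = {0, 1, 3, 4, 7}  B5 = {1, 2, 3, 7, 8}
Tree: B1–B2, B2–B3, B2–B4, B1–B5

Vertex coverage: the bags together contain {0, 1, 2, 3, 4, 5, 6, 7, 8}, the full vertex set. Edge coverage: each edge of G has both endpoints in at least one bag. Running intersection: for every vertex, the bags containing it form a connected subtree. All three properties hold, so this is a valid tree decomposition of width max|bag| − 1 = 4, and hence tw(G) ≤ 4.

Yes; width 4.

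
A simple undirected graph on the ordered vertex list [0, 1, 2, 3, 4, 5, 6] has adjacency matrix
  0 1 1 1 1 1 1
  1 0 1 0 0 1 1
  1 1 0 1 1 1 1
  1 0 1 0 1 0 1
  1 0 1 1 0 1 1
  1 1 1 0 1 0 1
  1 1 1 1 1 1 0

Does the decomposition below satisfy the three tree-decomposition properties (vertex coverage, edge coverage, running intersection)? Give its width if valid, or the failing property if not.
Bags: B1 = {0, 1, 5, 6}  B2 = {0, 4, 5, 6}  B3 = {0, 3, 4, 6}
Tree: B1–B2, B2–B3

A tree decomposition must satisfy three properties: every vertex lies in some bag; for every edge, both endpoints lie together in some bag; and for every vertex, the bags containing it form a connected subtree. Here vertex 2 appears in no bag, so the decomposition is invalid.

No — vertex 2 appears in no bag.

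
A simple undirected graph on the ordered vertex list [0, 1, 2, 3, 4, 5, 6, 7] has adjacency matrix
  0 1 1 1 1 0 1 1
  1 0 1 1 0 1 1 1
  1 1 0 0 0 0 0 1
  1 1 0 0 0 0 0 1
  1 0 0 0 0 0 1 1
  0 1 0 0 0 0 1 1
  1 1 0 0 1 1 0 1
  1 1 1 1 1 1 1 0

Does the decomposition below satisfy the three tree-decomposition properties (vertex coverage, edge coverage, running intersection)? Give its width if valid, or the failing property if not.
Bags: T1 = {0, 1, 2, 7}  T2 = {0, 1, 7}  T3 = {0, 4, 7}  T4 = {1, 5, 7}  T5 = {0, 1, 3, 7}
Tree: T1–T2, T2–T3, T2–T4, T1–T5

No — vertex 6 appears in no bag.

A tree decomposition must satisfy three properties: every vertex lies in some bag; for every edge, both endpoints lie together in some bag; and for every vertex, the bags containing it form a connected subtree. Here vertex 6 appears in no bag, so the decomposition is invalid.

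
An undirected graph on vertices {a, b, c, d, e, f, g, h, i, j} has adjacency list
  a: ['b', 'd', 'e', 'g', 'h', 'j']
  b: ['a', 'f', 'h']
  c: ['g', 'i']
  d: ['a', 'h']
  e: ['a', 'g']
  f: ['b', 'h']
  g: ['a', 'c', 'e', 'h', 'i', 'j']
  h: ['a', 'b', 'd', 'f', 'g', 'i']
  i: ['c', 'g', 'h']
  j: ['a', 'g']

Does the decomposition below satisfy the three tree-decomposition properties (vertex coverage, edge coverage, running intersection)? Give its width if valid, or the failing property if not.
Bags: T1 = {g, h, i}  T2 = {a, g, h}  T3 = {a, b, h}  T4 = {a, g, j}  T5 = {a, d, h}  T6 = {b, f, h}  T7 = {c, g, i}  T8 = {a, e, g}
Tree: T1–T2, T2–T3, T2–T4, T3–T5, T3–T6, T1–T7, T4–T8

Yes; width 2.

Vertex coverage: the bags together contain {a, b, c, d, e, f, g, h, i, j}, the full vertex set. Edge coverage: each edge of G has both endpoints in at least one bag. Running intersection: for every vertex, the bags containing it form a connected subtree. All three properties hold, so this is a valid tree decomposition of width max|bag| − 1 = 2, and hence tw(G) ≤ 2.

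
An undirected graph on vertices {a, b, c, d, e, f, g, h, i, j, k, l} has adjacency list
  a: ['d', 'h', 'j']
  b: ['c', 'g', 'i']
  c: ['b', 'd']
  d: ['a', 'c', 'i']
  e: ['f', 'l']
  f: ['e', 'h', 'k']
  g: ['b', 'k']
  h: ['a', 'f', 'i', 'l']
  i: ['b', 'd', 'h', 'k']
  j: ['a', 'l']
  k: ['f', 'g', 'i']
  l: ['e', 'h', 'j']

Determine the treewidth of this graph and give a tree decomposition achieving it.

Every bag has size at most 4, so the width is 4 − 1 = 3 and tw(G) ≤ 3. For the lower bound: the 4 vertex sets {e,j,l}, {f}, {h}, {a,d,i,k} are disjoint, each induces a connected subgraph, and every pair is joined by at least one edge of G. Contracting each set to a single vertex therefore yields K_{4} as a minor, and since treewidth is minor-monotone, tw(G) ≥ tw(K_{4}) = 3. The upper and lower bounds meet at 3, so that is the treewidth.

Treewidth 3.
One such decomposition:
Bags: B1 = {e, f, j, l}  B2 = {f, h, j, l}  B3 = {a, f, h, j}  B4 = {a, f, h, k}  B5 = {a, h, i, k}  B6 = {a, d, i, k}  B7 = {d, g, i, k}  B8 = {b, d, g, i}  B9 = {b, c, d, g}
Tree: B1–B2, B2–B3, B3–B4, B4–B5, B5–B6, B6–B7, B7–B8, B8–B9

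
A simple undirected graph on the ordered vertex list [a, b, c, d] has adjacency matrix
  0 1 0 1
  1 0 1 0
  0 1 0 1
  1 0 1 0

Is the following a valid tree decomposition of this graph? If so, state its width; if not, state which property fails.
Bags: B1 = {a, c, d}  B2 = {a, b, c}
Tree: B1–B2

Vertex coverage: the bags together contain {a, b, c, d}, the full vertex set. Edge coverage: each edge of G has both endpoints in at least one bag. Running intersection: for every vertex, the bags containing it form a connected subtree. All three properties hold, so this is a valid tree decomposition of width max|bag| − 1 = 2, and hence tw(G) ≤ 2.

Yes; width 2.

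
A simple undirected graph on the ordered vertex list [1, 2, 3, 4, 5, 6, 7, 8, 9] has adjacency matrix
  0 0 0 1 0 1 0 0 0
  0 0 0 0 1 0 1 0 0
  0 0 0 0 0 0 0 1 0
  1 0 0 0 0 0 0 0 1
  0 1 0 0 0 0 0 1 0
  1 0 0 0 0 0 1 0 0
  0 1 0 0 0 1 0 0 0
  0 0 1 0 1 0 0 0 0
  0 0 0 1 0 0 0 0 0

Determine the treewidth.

1

A width-1 tree decomposition is:
Bags: B1 = {4, 9}  B2 = {1, 4}  B3 = {1, 6}  B4 = {6, 7}  B5 = {2, 7}  B6 = {2, 5}  B7 = {5, 8}  B8 = {3, 8}
Tree: B1–B2, B2–B3, B3–B4, B4–B5, B5–B6, B6–B7, B7–B8
The largest bag has 2 vertices, giving width 1; this decomposition certifies tw(G) ≤ 1. Since G has at least one edge (e.g. 9–4), it is not an edgeless graph, so tw(G) ≥ 1. Combining the bounds, tw(G) = 1.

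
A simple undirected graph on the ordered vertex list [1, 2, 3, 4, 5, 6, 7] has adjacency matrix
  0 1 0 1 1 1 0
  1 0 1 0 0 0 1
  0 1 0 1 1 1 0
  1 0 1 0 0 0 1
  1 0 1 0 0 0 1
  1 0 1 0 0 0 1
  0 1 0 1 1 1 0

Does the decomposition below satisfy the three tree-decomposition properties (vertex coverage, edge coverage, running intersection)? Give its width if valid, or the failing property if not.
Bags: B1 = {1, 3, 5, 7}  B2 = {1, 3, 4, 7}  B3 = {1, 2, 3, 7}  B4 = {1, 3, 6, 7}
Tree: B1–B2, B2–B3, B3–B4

Yes; width 3.

Vertex coverage: the bags together contain {1, 2, 3, 4, 5, 6, 7}, the full vertex set. Edge coverage: each edge of G has both endpoints in at least one bag. Running intersection: for every vertex, the bags containing it form a connected subtree. All three properties hold, so this is a valid tree decomposition of width max|bag| − 1 = 3, and hence tw(G) ≤ 3.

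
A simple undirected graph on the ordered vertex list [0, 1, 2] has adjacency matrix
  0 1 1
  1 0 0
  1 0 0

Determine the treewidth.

A width-1 tree decomposition is:
Bags: B1 = {0, 1}  B2 = {0, 2}
Tree: B1–B2
The largest bag has 2 vertices, giving width 1; this decomposition certifies tw(G) ≤ 1. Any graph with an edge has treewidth ≥ 1, and G has the edge 0–1. The upper and lower bounds meet at 1, so that is the treewidth.

1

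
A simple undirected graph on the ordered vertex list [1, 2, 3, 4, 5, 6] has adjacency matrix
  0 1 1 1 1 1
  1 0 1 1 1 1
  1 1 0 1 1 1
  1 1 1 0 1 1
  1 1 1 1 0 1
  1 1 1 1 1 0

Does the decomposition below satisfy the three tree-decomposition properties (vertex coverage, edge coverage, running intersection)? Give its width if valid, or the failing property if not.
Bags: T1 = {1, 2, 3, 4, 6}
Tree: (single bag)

No — vertex 5 appears in no bag.

A tree decomposition must satisfy three properties: every vertex lies in some bag; for every edge, both endpoints lie together in some bag; and for every vertex, the bags containing it form a connected subtree. Here vertex 5 appears in no bag, so the decomposition is invalid.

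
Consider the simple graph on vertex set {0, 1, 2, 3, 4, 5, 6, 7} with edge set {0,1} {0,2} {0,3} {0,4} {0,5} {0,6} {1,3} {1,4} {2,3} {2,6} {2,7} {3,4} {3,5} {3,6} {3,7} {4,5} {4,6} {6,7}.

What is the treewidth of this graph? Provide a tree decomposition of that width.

Every bag has size at most 4, so the width is 4 − 1 = 3 and tw(G) ≤ 3. Conversely, {0, 2, 3, 6} is a clique of size 4, and the vertices of any clique must share a bag in every tree decomposition; so some bag has ≥ 4 vertices and tw(G) ≥ 3. Combining the bounds, tw(G) = 3.

Treewidth 3.
Bags: B1 = {2, 3, 6, 7}  B2 = {0, 2, 3, 6}  B3 = {0, 3, 4, 6}  B4 = {0, 1, 3, 4}  B5 = {0, 3, 4, 5}
Tree: B1–B2, B2–B3, B3–B4, B3–B5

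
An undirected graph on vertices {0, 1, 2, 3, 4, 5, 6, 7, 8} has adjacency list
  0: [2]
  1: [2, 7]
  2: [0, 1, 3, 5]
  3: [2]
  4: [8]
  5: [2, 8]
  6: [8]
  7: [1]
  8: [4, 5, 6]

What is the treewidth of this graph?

1

A width-1 tree decomposition is:
Bags: B1 = {5, 8}  B2 = {2, 5}  B3 = {1, 2}  B4 = {0, 2}  B5 = {2, 3}  B6 = {6, 8}  B7 = {1, 7}  B8 = {4, 8}
Tree: B1–B2, B2–B3, B2–B4, B4–B5, B1–B6, B3–B7, B6–B8
The largest bag has 2 vertices, giving width 1; this decomposition certifies tw(G) ≤ 1. Since G has at least one edge (e.g. 8–5), it is not an edgeless graph, so tw(G) ≥ 1. Combining the bounds, tw(G) = 1.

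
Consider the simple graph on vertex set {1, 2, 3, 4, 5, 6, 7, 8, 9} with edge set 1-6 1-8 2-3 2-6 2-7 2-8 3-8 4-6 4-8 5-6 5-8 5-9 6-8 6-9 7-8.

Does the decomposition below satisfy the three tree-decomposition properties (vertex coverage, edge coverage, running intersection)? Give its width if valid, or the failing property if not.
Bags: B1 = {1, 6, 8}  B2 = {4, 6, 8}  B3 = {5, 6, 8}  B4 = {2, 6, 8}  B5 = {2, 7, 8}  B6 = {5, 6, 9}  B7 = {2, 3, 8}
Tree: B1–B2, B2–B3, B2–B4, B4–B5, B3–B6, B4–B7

Yes; width 2.

Checking the three conditions: (i) the bags cover all of {1, 2, 3, 4, 5, 6, 7, 8, 9}; (ii) for each edge, some bag contains both endpoints; (iii) the bags containing any fixed vertex form a subtree. All hold, so the decomposition is valid with width 3 − 1 = 2.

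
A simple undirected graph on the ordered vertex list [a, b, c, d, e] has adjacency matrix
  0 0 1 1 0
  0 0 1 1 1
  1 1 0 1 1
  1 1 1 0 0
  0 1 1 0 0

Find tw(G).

A width-2 tree decomposition is:
Bags: B1 = {b, c, e}  B2 = {b, c, d}  B3 = {a, c, d}
Tree: B1–B2, B2–B3
Every bag has size at most 3, so the width is 3 − 1 = 2 and tw(G) ≤ 2. Conversely, {a, c, d} is a clique of size 3, and the vertices of any clique must share a bag in every tree decomposition; so some bag has ≥ 3 vertices and tw(G) ≥ 2. Therefore the treewidth is 2.

2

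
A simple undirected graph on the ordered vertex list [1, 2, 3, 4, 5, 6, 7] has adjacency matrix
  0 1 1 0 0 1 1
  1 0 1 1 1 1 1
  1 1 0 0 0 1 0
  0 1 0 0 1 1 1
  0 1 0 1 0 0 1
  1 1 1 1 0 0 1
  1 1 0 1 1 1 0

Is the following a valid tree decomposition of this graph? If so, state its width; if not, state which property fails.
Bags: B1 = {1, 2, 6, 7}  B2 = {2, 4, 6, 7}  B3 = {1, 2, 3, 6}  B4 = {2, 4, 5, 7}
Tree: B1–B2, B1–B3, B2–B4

Yes; width 3.

Checking the three conditions: (i) the bags cover all of {1, 2, 3, 4, 5, 6, 7}; (ii) for each edge, some bag contains both endpoints; (iii) the bags containing any fixed vertex form a subtree. All hold, so the decomposition is valid with width 4 − 1 = 3.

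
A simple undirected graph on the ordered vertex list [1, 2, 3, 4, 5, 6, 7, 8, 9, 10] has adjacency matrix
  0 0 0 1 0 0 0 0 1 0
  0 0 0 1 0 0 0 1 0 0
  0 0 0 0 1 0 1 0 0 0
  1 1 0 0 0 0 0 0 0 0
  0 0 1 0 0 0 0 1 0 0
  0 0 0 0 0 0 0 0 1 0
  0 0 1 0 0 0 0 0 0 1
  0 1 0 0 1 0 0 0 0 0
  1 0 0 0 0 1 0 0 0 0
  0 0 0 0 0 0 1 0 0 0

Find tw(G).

A width-1 tree decomposition is:
Bags: B1 = {7, 10}  B2 = {3, 7}  B3 = {3, 5}  B4 = {5, 8}  B5 = {2, 8}  B6 = {2, 4}  B7 = {1, 4}  B8 = {1, 9}  B9 = {6, 9}
Tree: B1–B2, B2–B3, B3–B4, B4–B5, B5–B6, B6–B7, B7–B8, B8–B9
Every bag has size at most 2, so the width is 2 − 1 = 1 and tw(G) ≤ 1. Since G has at least one edge (e.g. 10–7), it is not an edgeless graph, so tw(G) ≥ 1. Therefore the treewidth is 1.

1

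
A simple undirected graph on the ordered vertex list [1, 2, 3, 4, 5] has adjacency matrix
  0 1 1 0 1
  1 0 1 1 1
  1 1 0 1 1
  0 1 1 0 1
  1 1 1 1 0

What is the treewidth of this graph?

A width-3 tree decomposition is:
Bags: B1 = {2, 3, 4, 5}  B2 = {1, 2, 3, 5}
Tree: B1–B2
Every bag has size at most 4, so the width is 4 − 1 = 3 and tw(G) ≤ 3. For the lower bound, the 4 vertices {1, 2, 3, 5} are pairwise adjacent, and any tree decomposition puts a clique entirely inside one bag — forcing width ≥ 3. The upper and lower bounds meet at 3, so that is the treewidth.

3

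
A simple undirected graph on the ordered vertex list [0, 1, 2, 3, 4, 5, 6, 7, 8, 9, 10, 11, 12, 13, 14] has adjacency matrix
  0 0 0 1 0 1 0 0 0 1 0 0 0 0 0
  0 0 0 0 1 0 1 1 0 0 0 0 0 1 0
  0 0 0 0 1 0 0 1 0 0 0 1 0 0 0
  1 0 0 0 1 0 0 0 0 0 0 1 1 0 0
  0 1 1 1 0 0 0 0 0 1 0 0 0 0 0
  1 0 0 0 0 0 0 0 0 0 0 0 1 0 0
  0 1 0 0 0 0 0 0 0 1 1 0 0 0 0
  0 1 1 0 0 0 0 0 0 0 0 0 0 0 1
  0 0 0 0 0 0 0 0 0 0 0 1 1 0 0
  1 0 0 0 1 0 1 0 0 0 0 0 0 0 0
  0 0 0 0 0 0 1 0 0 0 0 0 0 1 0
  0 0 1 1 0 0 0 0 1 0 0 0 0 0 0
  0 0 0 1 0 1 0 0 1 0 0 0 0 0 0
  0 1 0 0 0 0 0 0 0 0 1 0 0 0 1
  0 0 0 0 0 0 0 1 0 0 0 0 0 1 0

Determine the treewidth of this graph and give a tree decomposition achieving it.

Each bag holds 4 vertices, so the decomposition has width 3, which upper-bounds the treewidth. For the lower bound: the 4 vertex sets {10,13,14}, {7}, {1}, {2,4,6,9} are disjoint, each induces a connected subgraph, and every pair is joined by at least one edge of G. Contracting each set to a single vertex therefore yields K_{4} as a minor, and since treewidth is minor-monotone, tw(G) ≥ tw(K_{4}) = 3. The upper and lower bounds meet at 3, so that is the treewidth.

Treewidth 3.
Bags: B1 = {7, 10, 13, 14}  B2 = {1, 7, 10, 13}  B3 = {1, 6, 7, 10}  B4 = {1, 2, 6, 7}  B5 = {1, 2, 4, 6}  B6 = {2, 4, 6, 9}  B7 = {2, 4, 9, 11}  B8 = {3, 4, 9, 11}  B9 = {0, 3, 9, 11}  B10 = {0, 3, 8, 11}  B11 = {0, 3, 8, 12}  B12 = {0, 5, 8, 12}
Tree: B1–B2, B2–B3, B3–B4, B4–B5, B5–B6, B6–B7, B7–B8, B8–B9, B9–B10, B10–B11, B11–B12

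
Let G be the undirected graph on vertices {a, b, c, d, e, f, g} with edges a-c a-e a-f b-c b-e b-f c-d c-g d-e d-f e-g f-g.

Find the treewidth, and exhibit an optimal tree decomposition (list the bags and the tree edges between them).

Treewidth 3.
One optimal decomposition is:
Bags: B1 = {a, c, e, f}  B2 = {b, c, e, f}  B3 = {c, d, e, f}  B4 = {c, e, f, g}
Tree: B1–B2, B2–B3, B3–B4

The largest bag has 4 vertices, giving width 3; this decomposition certifies tw(G) ≤ 3. For the lower bound: the 4 vertex sets {a,f}, {b,e}, {c}, {d} are disjoint, each induces a connected subgraph, and every pair is joined by at least one edge of G. Contracting each set to a single vertex therefore yields K_{4} as a minor, and since treewidth is minor-monotone, tw(G) ≥ tw(K_{4}) = 3. The upper and lower bounds meet at 3, so that is the treewidth.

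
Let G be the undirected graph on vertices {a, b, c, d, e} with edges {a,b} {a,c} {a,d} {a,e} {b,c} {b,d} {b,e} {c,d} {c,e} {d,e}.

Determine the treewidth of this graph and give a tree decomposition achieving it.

Treewidth 4.
One optimal decomposition is:
Bags: B1 = {a, b, c, d, e}
Tree: (single bag)

With just one bag of size 5, the width is 5 − 1 = 4, so tw(G) ≤ 4. Conversely, {a, b, c, d, e} is a clique of size 5, and the vertices of any clique must share a bag in every tree decomposition; so some bag has ≥ 5 vertices and tw(G) ≥ 4. Therefore the treewidth is 4.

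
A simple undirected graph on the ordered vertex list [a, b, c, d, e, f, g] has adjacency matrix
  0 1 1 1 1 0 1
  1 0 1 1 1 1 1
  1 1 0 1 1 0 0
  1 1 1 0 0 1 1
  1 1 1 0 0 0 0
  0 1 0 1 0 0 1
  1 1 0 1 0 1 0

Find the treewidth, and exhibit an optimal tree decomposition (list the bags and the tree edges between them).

Treewidth 3.
One such decomposition:
Bags: B1 = {a, b, d, g}  B2 = {b, d, f, g}  B3 = {a, b, c, d}  B4 = {a, b, c, e}
Tree: B1–B2, B1–B3, B3–B4

Every bag has size at most 4, so the width is 4 − 1 = 3 and tw(G) ≤ 3. Conversely, {b, d, f, g} is a clique of size 4, and the vertices of any clique must share a bag in every tree decomposition; so some bag has ≥ 4 vertices and tw(G) ≥ 3. Hence tw(G) = 3 exactly.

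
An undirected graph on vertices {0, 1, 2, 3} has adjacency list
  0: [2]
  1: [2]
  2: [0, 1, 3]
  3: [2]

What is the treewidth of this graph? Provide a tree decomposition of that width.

Treewidth 1.
One optimal decomposition is:
Bags: B1 = {1, 2}  B2 = {0, 2}  B3 = {2, 3}
Tree: B1–B2, B1–B3

Every bag has size at most 2, so the width is 2 − 1 = 1 and tw(G) ≤ 1. Since G has at least one edge (e.g. 2–1), it is not an edgeless graph, so tw(G) ≥ 1. Therefore the treewidth is 1.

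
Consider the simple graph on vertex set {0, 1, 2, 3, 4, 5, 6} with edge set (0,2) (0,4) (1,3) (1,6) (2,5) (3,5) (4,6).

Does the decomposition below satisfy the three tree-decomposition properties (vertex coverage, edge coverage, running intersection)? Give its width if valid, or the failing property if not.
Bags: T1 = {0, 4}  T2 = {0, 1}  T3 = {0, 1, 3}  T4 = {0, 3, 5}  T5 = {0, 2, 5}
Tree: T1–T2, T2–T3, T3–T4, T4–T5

No — vertex 6 appears in no bag.

A tree decomposition must satisfy three properties: every vertex lies in some bag; for every edge, both endpoints lie together in some bag; and for every vertex, the bags containing it form a connected subtree. Here vertex 6 appears in no bag, so the decomposition is invalid.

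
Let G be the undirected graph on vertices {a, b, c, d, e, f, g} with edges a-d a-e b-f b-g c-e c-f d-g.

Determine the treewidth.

2

A width-2 tree decomposition is:
Bags: B1 = {b, c, f}  B2 = {b, c, g}  B3 = {c, d, g}  B4 = {a, c, d}  B5 = {a, c, e}
Tree: B1–B2, B2–B3, B3–B4, B4–B5
Every bag has size at most 3, so the width is 3 − 1 = 2 and tw(G) ≤ 2. The edges c–f–b–g–d–a–e–c form a cycle, so G is not a tree and its treewidth is at least 2. Therefore the treewidth is 2.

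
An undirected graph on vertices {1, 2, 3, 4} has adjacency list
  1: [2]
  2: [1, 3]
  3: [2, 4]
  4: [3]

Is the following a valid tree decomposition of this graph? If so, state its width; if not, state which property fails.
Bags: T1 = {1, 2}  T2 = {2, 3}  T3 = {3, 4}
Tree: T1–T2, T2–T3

Every vertex of G appears in some bag (union = {1, 2, 3, 4}); every edge is covered by a bag; and for each vertex v the set of bags containing v is connected in the bag tree. The decomposition is therefore valid. The largest bag has 2 vertices, so the width is 1.

Yes; width 1.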